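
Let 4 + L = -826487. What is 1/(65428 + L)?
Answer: -1/761063 ≈ -1.3140e-6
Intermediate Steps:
L = -826491 (L = -4 - 826487 = -826491)
1/(65428 + L) = 1/(65428 - 826491) = 1/(-761063) = -1/761063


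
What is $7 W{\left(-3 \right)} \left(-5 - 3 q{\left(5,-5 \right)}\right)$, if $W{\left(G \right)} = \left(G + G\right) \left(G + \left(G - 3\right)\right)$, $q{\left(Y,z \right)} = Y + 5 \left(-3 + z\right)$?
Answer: $37800$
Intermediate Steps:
$q{\left(Y,z \right)} = -15 + Y + 5 z$ ($q{\left(Y,z \right)} = Y + \left(-15 + 5 z\right) = -15 + Y + 5 z$)
$W{\left(G \right)} = 2 G \left(-3 + 2 G\right)$ ($W{\left(G \right)} = 2 G \left(G + \left(G - 3\right)\right) = 2 G \left(G + \left(-3 + G\right)\right) = 2 G \left(-3 + 2 G\right)$)
$7 W{\left(-3 \right)} \left(-5 - 3 q{\left(5,-5 \right)}\right) = 7 \cdot 2 \left(-3\right) \left(-3 + 2 \left(-3\right)\right) \left(-5 - 3 \left(-15 + 5 + 5 \left(-5\right)\right)\right) = 7 \cdot 2 \left(-3\right) \left(-3 - 6\right) \left(-5 - 3 \left(-15 + 5 - 25\right)\right) = 7 \cdot 2 \left(-3\right) \left(-9\right) \left(-5 - -105\right) = 7 \cdot 54 \left(-5 + 105\right) = 378 \cdot 100 = 37800$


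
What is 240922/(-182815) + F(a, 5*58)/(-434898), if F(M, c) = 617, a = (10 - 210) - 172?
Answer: -104889292811/79505877870 ≈ -1.3193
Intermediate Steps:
a = -372 (a = -200 - 172 = -372)
240922/(-182815) + F(a, 5*58)/(-434898) = 240922/(-182815) + 617/(-434898) = 240922*(-1/182815) + 617*(-1/434898) = -240922/182815 - 617/434898 = -104889292811/79505877870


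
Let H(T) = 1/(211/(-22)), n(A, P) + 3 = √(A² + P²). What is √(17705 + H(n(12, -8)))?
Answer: √788239663/211 ≈ 133.06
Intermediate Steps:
n(A, P) = -3 + √(A² + P²)
H(T) = -22/211 (H(T) = 1/(211*(-1/22)) = 1/(-211/22) = -22/211)
√(17705 + H(n(12, -8))) = √(17705 - 22/211) = √(3735733/211) = √788239663/211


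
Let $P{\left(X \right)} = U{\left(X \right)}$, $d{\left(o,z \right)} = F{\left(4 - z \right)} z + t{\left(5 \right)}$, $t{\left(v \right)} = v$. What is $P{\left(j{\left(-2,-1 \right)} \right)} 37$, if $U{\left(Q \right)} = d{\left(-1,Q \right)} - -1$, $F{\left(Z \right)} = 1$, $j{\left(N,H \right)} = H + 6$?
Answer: $407$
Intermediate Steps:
$j{\left(N,H \right)} = 6 + H$
$d{\left(o,z \right)} = 5 + z$ ($d{\left(o,z \right)} = 1 z + 5 = z + 5 = 5 + z$)
$U{\left(Q \right)} = 6 + Q$ ($U{\left(Q \right)} = \left(5 + Q\right) - -1 = \left(5 + Q\right) + 1 = 6 + Q$)
$P{\left(X \right)} = 6 + X$
$P{\left(j{\left(-2,-1 \right)} \right)} 37 = \left(6 + \left(6 - 1\right)\right) 37 = \left(6 + 5\right) 37 = 11 \cdot 37 = 407$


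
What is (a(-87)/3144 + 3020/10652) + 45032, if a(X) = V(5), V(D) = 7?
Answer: 377031551465/8372472 ≈ 45032.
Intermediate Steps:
a(X) = 7
(a(-87)/3144 + 3020/10652) + 45032 = (7/3144 + 3020/10652) + 45032 = (7*(1/3144) + 3020*(1/10652)) + 45032 = (7/3144 + 755/2663) + 45032 = 2392361/8372472 + 45032 = 377031551465/8372472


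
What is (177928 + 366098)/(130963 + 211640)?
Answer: 181342/114201 ≈ 1.5879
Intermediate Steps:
(177928 + 366098)/(130963 + 211640) = 544026/342603 = 544026*(1/342603) = 181342/114201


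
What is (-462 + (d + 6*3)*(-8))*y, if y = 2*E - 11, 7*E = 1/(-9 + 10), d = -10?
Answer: 39450/7 ≈ 5635.7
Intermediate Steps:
E = ⅐ (E = 1/(7*(-9 + 10)) = (⅐)/1 = (⅐)*1 = ⅐ ≈ 0.14286)
y = -75/7 (y = 2*(⅐) - 11 = 2/7 - 11 = -75/7 ≈ -10.714)
(-462 + (d + 6*3)*(-8))*y = (-462 + (-10 + 6*3)*(-8))*(-75/7) = (-462 + (-10 + 18)*(-8))*(-75/7) = (-462 + 8*(-8))*(-75/7) = (-462 - 64)*(-75/7) = -526*(-75/7) = 39450/7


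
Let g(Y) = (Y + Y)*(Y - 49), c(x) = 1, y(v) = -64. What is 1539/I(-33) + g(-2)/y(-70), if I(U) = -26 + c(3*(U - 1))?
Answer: -25899/400 ≈ -64.748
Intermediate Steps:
I(U) = -25 (I(U) = -26 + 1 = -25)
g(Y) = 2*Y*(-49 + Y) (g(Y) = (2*Y)*(-49 + Y) = 2*Y*(-49 + Y))
1539/I(-33) + g(-2)/y(-70) = 1539/(-25) + (2*(-2)*(-49 - 2))/(-64) = 1539*(-1/25) + (2*(-2)*(-51))*(-1/64) = -1539/25 + 204*(-1/64) = -1539/25 - 51/16 = -25899/400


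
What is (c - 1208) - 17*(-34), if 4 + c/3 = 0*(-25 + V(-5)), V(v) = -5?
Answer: -642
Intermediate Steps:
c = -12 (c = -12 + 3*(0*(-25 - 5)) = -12 + 3*(0*(-30)) = -12 + 3*0 = -12 + 0 = -12)
(c - 1208) - 17*(-34) = (-12 - 1208) - 17*(-34) = -1220 + 578 = -642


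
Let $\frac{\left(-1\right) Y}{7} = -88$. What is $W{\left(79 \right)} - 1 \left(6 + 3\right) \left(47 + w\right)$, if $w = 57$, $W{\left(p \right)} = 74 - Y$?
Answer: $-1478$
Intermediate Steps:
$Y = 616$ ($Y = \left(-7\right) \left(-88\right) = 616$)
$W{\left(p \right)} = -542$ ($W{\left(p \right)} = 74 - 616 = -542$)
$W{\left(79 \right)} - 1 \left(6 + 3\right) \left(47 + w\right) = -542 - 1 \left(6 + 3\right) \left(47 + 57\right) = -542 - 1 \cdot 9 \cdot 104 = -542 - 9 \cdot 104 = -542 - 936 = -1478$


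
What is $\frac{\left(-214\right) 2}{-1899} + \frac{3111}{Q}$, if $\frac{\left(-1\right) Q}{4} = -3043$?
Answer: $\frac{653965}{1359684} \approx 0.48097$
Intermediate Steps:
$Q = 12172$ ($Q = \left(-4\right) \left(-3043\right) = 12172$)
$\frac{\left(-214\right) 2}{-1899} + \frac{3111}{Q} = \frac{\left(-214\right) 2}{-1899} + \frac{3111}{12172} = \left(-428\right) \left(- \frac{1}{1899}\right) + 3111 \cdot \frac{1}{12172} = \frac{428}{1899} + \frac{183}{716} = \frac{653965}{1359684}$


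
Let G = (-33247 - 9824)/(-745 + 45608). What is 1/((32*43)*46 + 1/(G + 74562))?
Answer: 477861705/30246734486089 ≈ 1.5799e-5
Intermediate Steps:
G = -6153/6409 (G = -43071/44863 = -43071*1/44863 = -6153/6409 ≈ -0.96006)
1/((32*43)*46 + 1/(G + 74562)) = 1/((32*43)*46 + 1/(-6153/6409 + 74562)) = 1/(1376*46 + 1/(477861705/6409)) = 1/(63296 + 6409/477861705) = 1/(30246734486089/477861705) = 477861705/30246734486089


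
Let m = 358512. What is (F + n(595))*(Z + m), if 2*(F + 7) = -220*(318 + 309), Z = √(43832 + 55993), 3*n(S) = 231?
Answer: -24701476800 - 3789500*√33 ≈ -2.4723e+10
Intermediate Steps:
n(S) = 77 (n(S) = (⅓)*231 = 77)
Z = 55*√33 (Z = √99825 = 55*√33 ≈ 315.95)
F = -68977 (F = -7 + (-220*(318 + 309))/2 = -7 + (-220*627)/2 = -7 + (½)*(-137940) = -7 - 68970 = -68977)
(F + n(595))*(Z + m) = (-68977 + 77)*(55*√33 + 358512) = -68900*(358512 + 55*√33) = -24701476800 - 3789500*√33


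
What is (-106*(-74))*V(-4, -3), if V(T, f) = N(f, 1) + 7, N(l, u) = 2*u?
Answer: 70596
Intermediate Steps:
V(T, f) = 9 (V(T, f) = 2*1 + 7 = 2 + 7 = 9)
(-106*(-74))*V(-4, -3) = -106*(-74)*9 = 7844*9 = 70596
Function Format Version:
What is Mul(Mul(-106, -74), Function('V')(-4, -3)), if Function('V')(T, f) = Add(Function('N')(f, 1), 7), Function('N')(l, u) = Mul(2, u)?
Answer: 70596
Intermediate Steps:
Function('V')(T, f) = 9 (Function('V')(T, f) = Add(Mul(2, 1), 7) = Add(2, 7) = 9)
Mul(Mul(-106, -74), Function('V')(-4, -3)) = Mul(Mul(-106, -74), 9) = Mul(7844, 9) = 70596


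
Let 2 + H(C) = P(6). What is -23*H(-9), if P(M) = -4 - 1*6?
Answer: 276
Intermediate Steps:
P(M) = -10 (P(M) = -4 - 6 = -10)
H(C) = -12 (H(C) = -2 - 10 = -12)
-23*H(-9) = -23*(-12) = 276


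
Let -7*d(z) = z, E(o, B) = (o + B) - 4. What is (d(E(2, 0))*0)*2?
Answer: 0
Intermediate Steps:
E(o, B) = -4 + B + o (E(o, B) = (B + o) - 4 = -4 + B + o)
d(z) = -z/7
(d(E(2, 0))*0)*2 = (-(-4 + 0 + 2)/7*0)*2 = (-⅐*(-2)*0)*2 = ((2/7)*0)*2 = 0*2 = 0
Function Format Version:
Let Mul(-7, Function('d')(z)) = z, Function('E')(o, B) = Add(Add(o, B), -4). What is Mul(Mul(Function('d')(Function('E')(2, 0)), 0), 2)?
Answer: 0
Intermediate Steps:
Function('E')(o, B) = Add(-4, B, o) (Function('E')(o, B) = Add(Add(B, o), -4) = Add(-4, B, o))
Function('d')(z) = Mul(Rational(-1, 7), z)
Mul(Mul(Function('d')(Function('E')(2, 0)), 0), 2) = Mul(Mul(Mul(Rational(-1, 7), Add(-4, 0, 2)), 0), 2) = Mul(Mul(Mul(Rational(-1, 7), -2), 0), 2) = Mul(Mul(Rational(2, 7), 0), 2) = Mul(0, 2) = 0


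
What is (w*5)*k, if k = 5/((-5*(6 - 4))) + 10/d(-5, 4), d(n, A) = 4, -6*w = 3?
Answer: -5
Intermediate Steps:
w = -½ (w = -⅙*3 = -½ ≈ -0.50000)
k = 2 (k = 5/((-5*(6 - 4))) + 10/4 = 5/((-5*2)) + 10*(¼) = 5/(-10) + 5/2 = 5*(-⅒) + 5/2 = -½ + 5/2 = 2)
(w*5)*k = -½*5*2 = -5/2*2 = -5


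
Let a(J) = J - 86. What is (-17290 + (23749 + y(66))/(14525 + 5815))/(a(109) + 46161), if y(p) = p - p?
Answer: -351654851/939382560 ≈ -0.37435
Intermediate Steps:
a(J) = -86 + J
y(p) = 0
(-17290 + (23749 + y(66))/(14525 + 5815))/(a(109) + 46161) = (-17290 + (23749 + 0)/(14525 + 5815))/((-86 + 109) + 46161) = (-17290 + 23749/20340)/(23 + 46161) = (-17290 + 23749*(1/20340))/46184 = (-17290 + 23749/20340)*(1/46184) = -351654851/20340*1/46184 = -351654851/939382560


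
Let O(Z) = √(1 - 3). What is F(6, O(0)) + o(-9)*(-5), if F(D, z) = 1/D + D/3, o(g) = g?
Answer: 283/6 ≈ 47.167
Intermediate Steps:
O(Z) = I*√2 (O(Z) = √(-2) = I*√2)
F(D, z) = 1/D + D/3 (F(D, z) = 1/D + D*(⅓) = 1/D + D/3)
F(6, O(0)) + o(-9)*(-5) = (1/6 + (⅓)*6) - 9*(-5) = (⅙ + 2) + 45 = 13/6 + 45 = 283/6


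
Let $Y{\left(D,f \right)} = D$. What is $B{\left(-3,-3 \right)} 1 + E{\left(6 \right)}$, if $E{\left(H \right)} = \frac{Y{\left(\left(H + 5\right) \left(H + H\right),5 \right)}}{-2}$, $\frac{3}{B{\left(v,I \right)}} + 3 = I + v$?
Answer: $- \frac{199}{3} \approx -66.333$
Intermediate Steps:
$B{\left(v,I \right)} = \frac{3}{-3 + I + v}$ ($B{\left(v,I \right)} = \frac{3}{-3 + \left(I + v\right)} = \frac{3}{-3 + I + v}$)
$E{\left(H \right)} = - H \left(5 + H\right)$ ($E{\left(H \right)} = \frac{\left(H + 5\right) \left(H + H\right)}{-2} = \left(5 + H\right) 2 H \left(- \frac{1}{2}\right) = 2 H \left(5 + H\right) \left(- \frac{1}{2}\right) = - H \left(5 + H\right)$)
$B{\left(-3,-3 \right)} 1 + E{\left(6 \right)} = \frac{3}{-3 - 3 - 3} \cdot 1 - 6 \left(5 + 6\right) = \frac{3}{-9} \cdot 1 - 6 \cdot 11 = 3 \left(- \frac{1}{9}\right) 1 - 66 = \left(- \frac{1}{3}\right) 1 - 66 = - \frac{1}{3} - 66 = - \frac{199}{3}$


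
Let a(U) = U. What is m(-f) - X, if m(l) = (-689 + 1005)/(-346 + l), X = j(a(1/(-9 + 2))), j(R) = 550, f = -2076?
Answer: -475592/865 ≈ -549.82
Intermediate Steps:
X = 550
m(l) = 316/(-346 + l)
m(-f) - X = 316/(-346 - 1*(-2076)) - 1*550 = 316/(-346 + 2076) - 550 = 316/1730 - 550 = 316*(1/1730) - 550 = 158/865 - 550 = -475592/865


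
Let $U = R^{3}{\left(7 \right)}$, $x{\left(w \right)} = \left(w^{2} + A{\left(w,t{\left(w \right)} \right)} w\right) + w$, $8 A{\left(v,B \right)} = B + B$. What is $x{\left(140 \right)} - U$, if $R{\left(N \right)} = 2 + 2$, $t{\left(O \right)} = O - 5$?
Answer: $24401$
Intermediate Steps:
$t{\left(O \right)} = -5 + O$
$A{\left(v,B \right)} = \frac{B}{4}$ ($A{\left(v,B \right)} = \frac{B + B}{8} = \frac{2 B}{8} = \frac{B}{4}$)
$R{\left(N \right)} = 4$
$x{\left(w \right)} = w + w^{2} + w \left(- \frac{5}{4} + \frac{w}{4}\right)$ ($x{\left(w \right)} = \left(w^{2} + \frac{-5 + w}{4} w\right) + w = \left(w^{2} + \left(- \frac{5}{4} + \frac{w}{4}\right) w\right) + w = \left(w^{2} + w \left(- \frac{5}{4} + \frac{w}{4}\right)\right) + w = w + w^{2} + w \left(- \frac{5}{4} + \frac{w}{4}\right)$)
$U = 64$ ($U = 4^{3} = 64$)
$x{\left(140 \right)} - U = \frac{1}{4} \cdot 140 \left(-1 + 5 \cdot 140\right) - 64 = \frac{1}{4} \cdot 140 \left(-1 + 700\right) - 64 = \frac{1}{4} \cdot 140 \cdot 699 - 64 = 24465 - 64 = 24401$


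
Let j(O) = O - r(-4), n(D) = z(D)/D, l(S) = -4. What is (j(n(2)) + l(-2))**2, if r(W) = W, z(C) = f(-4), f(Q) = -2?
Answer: 1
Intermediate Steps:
z(C) = -2
n(D) = -2/D
j(O) = 4 + O (j(O) = O - 1*(-4) = O + 4 = 4 + O)
(j(n(2)) + l(-2))**2 = ((4 - 2/2) - 4)**2 = ((4 - 2*1/2) - 4)**2 = ((4 - 1) - 4)**2 = (3 - 4)**2 = (-1)**2 = 1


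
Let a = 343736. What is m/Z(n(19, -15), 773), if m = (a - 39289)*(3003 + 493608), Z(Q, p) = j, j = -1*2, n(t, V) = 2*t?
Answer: -151191729117/2 ≈ -7.5596e+10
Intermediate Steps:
j = -2
Z(Q, p) = -2
m = 151191729117 (m = (343736 - 39289)*(3003 + 493608) = 304447*496611 = 151191729117)
m/Z(n(19, -15), 773) = 151191729117/(-2) = 151191729117*(-½) = -151191729117/2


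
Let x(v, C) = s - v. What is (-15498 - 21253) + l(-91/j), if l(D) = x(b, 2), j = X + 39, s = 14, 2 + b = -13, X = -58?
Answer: -36722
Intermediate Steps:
b = -15 (b = -2 - 13 = -15)
j = -19 (j = -58 + 39 = -19)
x(v, C) = 14 - v
l(D) = 29 (l(D) = 14 - 1*(-15) = 14 + 15 = 29)
(-15498 - 21253) + l(-91/j) = (-15498 - 21253) + 29 = -36751 + 29 = -36722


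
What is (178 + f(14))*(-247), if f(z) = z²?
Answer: -92378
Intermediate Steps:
(178 + f(14))*(-247) = (178 + 14²)*(-247) = (178 + 196)*(-247) = 374*(-247) = -92378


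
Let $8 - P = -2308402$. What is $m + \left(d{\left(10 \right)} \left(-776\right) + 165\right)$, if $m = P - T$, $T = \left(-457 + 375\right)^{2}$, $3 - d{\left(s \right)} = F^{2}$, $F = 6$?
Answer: $2327459$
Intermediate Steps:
$d{\left(s \right)} = -33$ ($d{\left(s \right)} = 3 - 6^{2} = 3 - 36 = -33$)
$P = 2308410$ ($P = 8 - -2308402 = 8 + 2308402 = 2308410$)
$T = 6724$ ($T = \left(-82\right)^{2} = 6724$)
$m = 2301686$ ($m = 2308410 - 6724 = 2301686$)
$m + \left(d{\left(10 \right)} \left(-776\right) + 165\right) = 2301686 + \left(\left(-33\right) \left(-776\right) + 165\right) = 2301686 + \left(25608 + 165\right) = 2301686 + 25773 = 2327459$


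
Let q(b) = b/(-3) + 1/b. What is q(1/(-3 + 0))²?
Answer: 676/81 ≈ 8.3457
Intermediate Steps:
q(b) = 1/b - b/3 (q(b) = b*(-⅓) + 1/b = -b/3 + 1/b = 1/b - b/3)
q(1/(-3 + 0))² = (1/(1/(-3 + 0)) - 1/(3*(-3 + 0)))² = (1/(1/(-3)) - ⅓/(-3))² = (1/(-⅓) - ⅓*(-⅓))² = (-3 + ⅑)² = (-26/9)² = 676/81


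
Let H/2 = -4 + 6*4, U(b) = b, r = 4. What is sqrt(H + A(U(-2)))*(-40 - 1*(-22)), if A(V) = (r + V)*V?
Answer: -108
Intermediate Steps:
H = 40 (H = 2*(-4 + 6*4) = 2*(-4 + 24) = 2*20 = 40)
A(V) = V*(4 + V) (A(V) = (4 + V)*V = V*(4 + V))
sqrt(H + A(U(-2)))*(-40 - 1*(-22)) = sqrt(40 - 2*(4 - 2))*(-40 - 1*(-22)) = sqrt(40 - 2*2)*(-40 + 22) = sqrt(40 - 4)*(-18) = sqrt(36)*(-18) = 6*(-18) = -108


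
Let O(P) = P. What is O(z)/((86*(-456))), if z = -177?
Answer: 59/13072 ≈ 0.0045135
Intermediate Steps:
O(z)/((86*(-456))) = -177/(86*(-456)) = -177/(-39216) = -177*(-1/39216) = 59/13072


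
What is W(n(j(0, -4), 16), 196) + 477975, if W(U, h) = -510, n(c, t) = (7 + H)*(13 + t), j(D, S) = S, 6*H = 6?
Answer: 477465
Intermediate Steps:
H = 1 (H = (⅙)*6 = 1)
n(c, t) = 104 + 8*t (n(c, t) = (7 + 1)*(13 + t) = 8*(13 + t) = 104 + 8*t)
W(n(j(0, -4), 16), 196) + 477975 = -510 + 477975 = 477465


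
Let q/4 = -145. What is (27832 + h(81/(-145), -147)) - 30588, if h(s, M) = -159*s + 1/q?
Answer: -309393/116 ≈ -2667.2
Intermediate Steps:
q = -580 (q = 4*(-145) = -580)
h(s, M) = -1/580 - 159*s (h(s, M) = -159*s + 1/(-580) = -159*s - 1/580 = -1/580 - 159*s)
(27832 + h(81/(-145), -147)) - 30588 = (27832 + (-1/580 - 12879/(-145))) - 30588 = (27832 + (-1/580 - 12879*(-1)/145)) - 30588 = (27832 + (-1/580 - 159*(-81/145))) - 30588 = (27832 + (-1/580 + 12879/145)) - 30588 = (27832 + 10303/116) - 30588 = 3238815/116 - 30588 = -309393/116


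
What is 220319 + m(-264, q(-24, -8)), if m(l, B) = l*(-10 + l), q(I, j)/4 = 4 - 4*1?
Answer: 292655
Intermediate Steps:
q(I, j) = 0 (q(I, j) = 4*(4 - 4*1) = 4*(4 - 4) = 4*0 = 0)
220319 + m(-264, q(-24, -8)) = 220319 - 264*(-10 - 264) = 220319 - 264*(-274) = 220319 + 72336 = 292655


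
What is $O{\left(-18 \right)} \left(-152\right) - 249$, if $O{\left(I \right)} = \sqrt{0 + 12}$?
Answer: $-249 - 304 \sqrt{3} \approx -775.54$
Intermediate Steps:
$O{\left(I \right)} = 2 \sqrt{3}$ ($O{\left(I \right)} = \sqrt{12} = 2 \sqrt{3}$)
$O{\left(-18 \right)} \left(-152\right) - 249 = 2 \sqrt{3} \left(-152\right) - 249 = - 304 \sqrt{3} - 249 = -249 - 304 \sqrt{3}$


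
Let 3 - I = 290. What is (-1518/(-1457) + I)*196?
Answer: -81661636/1457 ≈ -56048.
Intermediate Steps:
I = -287 (I = 3 - 1*290 = 3 - 290 = -287)
(-1518/(-1457) + I)*196 = (-1518/(-1457) - 287)*196 = (-1518*(-1/1457) - 287)*196 = (1518/1457 - 287)*196 = -416641/1457*196 = -81661636/1457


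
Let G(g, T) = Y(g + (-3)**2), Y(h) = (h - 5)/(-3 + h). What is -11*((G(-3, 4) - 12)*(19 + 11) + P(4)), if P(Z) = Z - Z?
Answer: 3850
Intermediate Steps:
Y(h) = (-5 + h)/(-3 + h)
G(g, T) = (4 + g)/(6 + g) (G(g, T) = (-5 + (g + (-3)**2))/(-3 + (g + (-3)**2)) = (-5 + (g + 9))/(-3 + (g + 9)) = (-5 + (9 + g))/(-3 + (9 + g)) = (4 + g)/(6 + g))
P(Z) = 0
-11*((G(-3, 4) - 12)*(19 + 11) + P(4)) = -11*(((4 - 3)/(6 - 3) - 12)*(19 + 11) + 0) = -11*((1/3 - 12)*30 + 0) = -11*(-35/3*30 + 0) = -11*(-350 + 0) = -11*(-350) = 3850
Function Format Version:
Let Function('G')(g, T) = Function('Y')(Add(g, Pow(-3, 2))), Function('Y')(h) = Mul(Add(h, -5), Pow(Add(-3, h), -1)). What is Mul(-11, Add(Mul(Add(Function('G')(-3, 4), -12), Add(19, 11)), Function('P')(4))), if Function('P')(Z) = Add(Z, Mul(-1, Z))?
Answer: 3850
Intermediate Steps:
Function('Y')(h) = Mul(Pow(Add(-3, h), -1), Add(-5, h)) (Function('Y')(h) = Mul(Add(-5, h), Pow(Add(-3, h), -1)) = Mul(Pow(Add(-3, h), -1), Add(-5, h)))
Function('G')(g, T) = Mul(Pow(Add(6, g), -1), Add(4, g)) (Function('G')(g, T) = Mul(Pow(Add(-3, Add(g, Pow(-3, 2))), -1), Add(-5, Add(g, Pow(-3, 2)))) = Mul(Pow(Add(-3, Add(g, 9)), -1), Add(-5, Add(g, 9))) = Mul(Pow(Add(-3, Add(9, g)), -1), Add(-5, Add(9, g))) = Mul(Pow(Add(6, g), -1), Add(4, g)))
Function('P')(Z) = 0
Mul(-11, Add(Mul(Add(Function('G')(-3, 4), -12), Add(19, 11)), Function('P')(4))) = Mul(-11, Add(Mul(Add(Mul(Pow(Add(6, -3), -1), Add(4, -3)), -12), Add(19, 11)), 0)) = Mul(-11, Add(Mul(Add(Mul(Pow(3, -1), 1), -12), 30), 0)) = Mul(-11, Add(Mul(Add(Mul(Rational(1, 3), 1), -12), 30), 0)) = Mul(-11, Add(Mul(Add(Rational(1, 3), -12), 30), 0)) = Mul(-11, Add(Mul(Rational(-35, 3), 30), 0)) = Mul(-11, Add(-350, 0)) = Mul(-11, -350) = 3850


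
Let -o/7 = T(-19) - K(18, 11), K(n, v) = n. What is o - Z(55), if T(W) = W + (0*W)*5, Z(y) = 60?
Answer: 199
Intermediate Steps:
T(W) = W (T(W) = W + 0*5 = W + 0 = W)
o = 259 (o = -7*(-19 - 1*18) = -7*(-19 - 18) = -7*(-37) = 259)
o - Z(55) = 259 - 1*60 = 259 - 60 = 199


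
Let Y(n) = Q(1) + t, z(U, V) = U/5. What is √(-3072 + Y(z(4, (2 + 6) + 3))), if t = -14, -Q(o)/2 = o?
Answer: 4*I*√193 ≈ 55.57*I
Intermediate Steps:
Q(o) = -2*o
z(U, V) = U/5 (z(U, V) = U*(⅕) = U/5)
Y(n) = -16 (Y(n) = -2*1 - 14 = -2 - 14 = -16)
√(-3072 + Y(z(4, (2 + 6) + 3))) = √(-3072 - 16) = √(-3088) = 4*I*√193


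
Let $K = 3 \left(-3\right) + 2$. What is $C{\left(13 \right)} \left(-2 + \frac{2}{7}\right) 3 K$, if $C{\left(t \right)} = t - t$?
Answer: $0$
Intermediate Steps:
$C{\left(t \right)} = 0$
$K = -7$ ($K = -9 + 2 = -7$)
$C{\left(13 \right)} \left(-2 + \frac{2}{7}\right) 3 K = 0 \left(-2 + \frac{2}{7}\right) 3 \left(-7\right) = 0 \left(\left(- \frac{12}{7}\right) 3\right) \left(-7\right) = 0 \left(- \frac{36}{7}\right) \left(-7\right) = 0 \left(-7\right) = 0$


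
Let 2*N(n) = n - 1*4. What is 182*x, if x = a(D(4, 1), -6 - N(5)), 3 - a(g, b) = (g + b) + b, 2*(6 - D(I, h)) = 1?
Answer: 1911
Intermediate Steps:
N(n) = -2 + n/2 (N(n) = (n - 1*4)/2 = (n - 4)/2 = (-4 + n)/2 = -2 + n/2)
D(I, h) = 11/2 (D(I, h) = 6 - 1/2*1 = 6 - 1/2 = 11/2)
a(g, b) = 3 - g - 2*b (a(g, b) = 3 - ((g + b) + b) = 3 - ((b + g) + b) = 3 - (g + 2*b) = 3 + (-g - 2*b) = 3 - g - 2*b)
x = 21/2 (x = 3 - 1*11/2 - 2*(-6 - (-2 + (1/2)*5)) = 3 - 11/2 - 2*(-6 - (-2 + 5/2)) = 3 - 11/2 - 2*(-6 - 1*1/2) = 3 - 11/2 - 2*(-6 - 1/2) = 3 - 11/2 - 2*(-13/2) = 3 - 11/2 + 13 = 21/2 ≈ 10.500)
182*x = 182*(21/2) = 1911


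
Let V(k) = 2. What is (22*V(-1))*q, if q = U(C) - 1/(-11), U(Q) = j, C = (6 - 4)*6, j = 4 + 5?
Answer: 400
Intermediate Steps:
j = 9
C = 12 (C = 2*6 = 12)
U(Q) = 9
q = 100/11 (q = 9 - 1/(-11) = 9 - 1*(-1/11) = 9 + 1/11 = 100/11 ≈ 9.0909)
(22*V(-1))*q = (22*2)*(100/11) = 44*(100/11) = 400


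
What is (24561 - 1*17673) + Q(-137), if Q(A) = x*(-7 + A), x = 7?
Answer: 5880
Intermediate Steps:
Q(A) = -49 + 7*A (Q(A) = 7*(-7 + A) = -49 + 7*A)
(24561 - 1*17673) + Q(-137) = (24561 - 1*17673) + (-49 + 7*(-137)) = (24561 - 17673) + (-49 - 959) = 6888 - 1008 = 5880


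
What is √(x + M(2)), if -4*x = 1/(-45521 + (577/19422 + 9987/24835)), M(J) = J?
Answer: √3856761256907912347169255738/43913270580922 ≈ 1.4142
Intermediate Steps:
x = 241172685/43913270580922 (x = -1/(4*(-45521 + (577/19422 + 9987/24835))) = -1/(4*(-45521 + 208297309/482345370)) = -1/(4*(-21956635290461/482345370)) = -¼*(-482345370/21956635290461) = 241172685/43913270580922 ≈ 5.4920e-6)
√(x + M(2)) = √(241172685/43913270580922 + 2) = √(87826782334529/43913270580922) = √3856761256907912347169255738/43913270580922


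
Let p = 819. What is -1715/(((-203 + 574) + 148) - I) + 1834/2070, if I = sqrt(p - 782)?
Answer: -674267867/278750340 - 1715*sqrt(37)/269324 ≈ -2.4576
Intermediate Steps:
I = sqrt(37) (I = sqrt(819 - 782) = sqrt(37) ≈ 6.0828)
-1715/(((-203 + 574) + 148) - I) + 1834/2070 = -1715/(((-203 + 574) + 148) - sqrt(37)) + 1834/2070 = -1715/((371 + 148) - sqrt(37)) + 1834*(1/2070) = -1715/(519 - sqrt(37)) + 917/1035 = 917/1035 - 1715/(519 - sqrt(37))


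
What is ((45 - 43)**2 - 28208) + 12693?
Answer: -15511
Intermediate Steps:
((45 - 43)**2 - 28208) + 12693 = (2**2 - 28208) + 12693 = (4 - 28208) + 12693 = -28204 + 12693 = -15511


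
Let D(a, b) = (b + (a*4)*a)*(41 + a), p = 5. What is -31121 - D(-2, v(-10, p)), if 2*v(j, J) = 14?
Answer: -32018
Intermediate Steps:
v(j, J) = 7 (v(j, J) = (1/2)*14 = 7)
D(a, b) = (41 + a)*(b + 4*a**2) (D(a, b) = (b + (4*a)*a)*(41 + a) = (b + 4*a**2)*(41 + a) = (41 + a)*(b + 4*a**2))
-31121 - D(-2, v(-10, p)) = -31121 - (4*(-2)**3 + 41*7 + 164*(-2)**2 - 2*7) = -31121 - (4*(-8) + 287 + 164*4 - 14) = -31121 - (-32 + 287 + 656 - 14) = -31121 - 1*897 = -31121 - 897 = -32018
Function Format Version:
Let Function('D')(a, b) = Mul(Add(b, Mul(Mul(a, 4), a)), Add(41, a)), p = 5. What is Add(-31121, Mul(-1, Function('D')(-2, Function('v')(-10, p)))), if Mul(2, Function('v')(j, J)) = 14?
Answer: -32018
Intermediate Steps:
Function('v')(j, J) = 7 (Function('v')(j, J) = Mul(Rational(1, 2), 14) = 7)
Function('D')(a, b) = Mul(Add(41, a), Add(b, Mul(4, Pow(a, 2)))) (Function('D')(a, b) = Mul(Add(b, Mul(Mul(4, a), a)), Add(41, a)) = Mul(Add(b, Mul(4, Pow(a, 2))), Add(41, a)) = Mul(Add(41, a), Add(b, Mul(4, Pow(a, 2)))))
Add(-31121, Mul(-1, Function('D')(-2, Function('v')(-10, p)))) = Add(-31121, Mul(-1, Add(Mul(4, Pow(-2, 3)), Mul(41, 7), Mul(164, Pow(-2, 2)), Mul(-2, 7)))) = Add(-31121, Mul(-1, Add(Mul(4, -8), 287, Mul(164, 4), -14))) = Add(-31121, Mul(-1, Add(-32, 287, 656, -14))) = Add(-31121, Mul(-1, 897)) = Add(-31121, -897) = -32018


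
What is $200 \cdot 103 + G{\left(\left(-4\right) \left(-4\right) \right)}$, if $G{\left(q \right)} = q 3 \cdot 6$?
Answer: $20888$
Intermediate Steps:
$G{\left(q \right)} = 18 q$ ($G{\left(q \right)} = 3 q 6 = 18 q$)
$200 \cdot 103 + G{\left(\left(-4\right) \left(-4\right) \right)} = 200 \cdot 103 + 18 \left(\left(-4\right) \left(-4\right)\right) = 20600 + 18 \cdot 16 = 20600 + 288 = 20888$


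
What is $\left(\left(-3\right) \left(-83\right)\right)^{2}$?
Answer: $62001$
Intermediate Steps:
$\left(\left(-3\right) \left(-83\right)\right)^{2} = 249^{2} = 62001$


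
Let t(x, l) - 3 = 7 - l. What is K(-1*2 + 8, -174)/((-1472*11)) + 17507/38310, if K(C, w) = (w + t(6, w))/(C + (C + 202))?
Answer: 15165728129/33186880320 ≈ 0.45698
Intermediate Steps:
t(x, l) = 10 - l (t(x, l) = 3 + (7 - l) = 10 - l)
K(C, w) = 10/(202 + 2*C) (K(C, w) = (w + (10 - w))/(C + (C + 202)) = 10/(C + (202 + C)) = 10/(202 + 2*C))
K(-1*2 + 8, -174)/((-1472*11)) + 17507/38310 = (5/(101 + (-1*2 + 8)))/((-1472*11)) + 17507/38310 = (5/(101 + (-2 + 8)))/(-16192) + 17507*(1/38310) = (5/(101 + 6))*(-1/16192) + 17507/38310 = (5/107)*(-1/16192) + 17507/38310 = -5/1732544 + 17507/38310 = 15165728129/33186880320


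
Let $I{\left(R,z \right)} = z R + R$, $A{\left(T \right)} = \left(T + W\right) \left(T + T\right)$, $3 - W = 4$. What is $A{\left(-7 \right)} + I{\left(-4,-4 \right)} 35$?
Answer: $532$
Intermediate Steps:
$W = -1$ ($W = 3 - 4 = -1$)
$A{\left(T \right)} = 2 T \left(-1 + T\right)$ ($A{\left(T \right)} = \left(T - 1\right) \left(T + T\right) = \left(-1 + T\right) 2 T = 2 T \left(-1 + T\right)$)
$I{\left(R,z \right)} = R + R z$ ($I{\left(R,z \right)} = R z + R = R + R z$)
$A{\left(-7 \right)} + I{\left(-4,-4 \right)} 35 = 2 \left(-7\right) \left(-1 - 7\right) + - 4 \left(1 - 4\right) 35 = 2 \left(-7\right) \left(-8\right) + \left(-4\right) \left(-3\right) 35 = 112 + 12 \cdot 35 = 112 + 420 = 532$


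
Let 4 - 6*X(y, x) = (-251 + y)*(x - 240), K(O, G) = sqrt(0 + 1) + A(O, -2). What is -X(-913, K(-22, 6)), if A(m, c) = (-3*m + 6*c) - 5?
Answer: 110578/3 ≈ 36859.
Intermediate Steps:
A(m, c) = -5 - 3*m + 6*c
K(O, G) = -16 - 3*O (K(O, G) = sqrt(0 + 1) + (-5 - 3*O + 6*(-2)) = sqrt(1) + (-5 - 3*O - 12) = 1 + (-17 - 3*O) = -16 - 3*O)
X(y, x) = 2/3 - (-251 + y)*(-240 + x)/6 (X(y, x) = 2/3 - (-251 + y)*(x - 240)/6 = 2/3 - (-251 + y)*(-240 + x)/6)
-X(-913, K(-22, 6)) = -(-30118/3 + 40*(-913) + 251*(-16 - 3*(-22))/6 - 1/6*(-16 - 3*(-22))*(-913)) = -(-30118/3 - 36520 + 251*(-16 + 66)/6 - 1/6*(-16 + 66)*(-913)) = -(-30118/3 - 36520 + (251/6)*50 - 1/6*50*(-913)) = -(-30118/3 - 36520 + 6275/3 + 22825/3) = -1*(-110578/3) = 110578/3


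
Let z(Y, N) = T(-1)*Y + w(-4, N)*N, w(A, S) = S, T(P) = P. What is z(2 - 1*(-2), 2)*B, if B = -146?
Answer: 0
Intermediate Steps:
z(Y, N) = N² - Y (z(Y, N) = -Y + N*N = -Y + N² = N² - Y)
z(2 - 1*(-2), 2)*B = (2² - (2 - 1*(-2)))*(-146) = (4 - (2 + 2))*(-146) = (4 - 1*4)*(-146) = (4 - 4)*(-146) = 0*(-146) = 0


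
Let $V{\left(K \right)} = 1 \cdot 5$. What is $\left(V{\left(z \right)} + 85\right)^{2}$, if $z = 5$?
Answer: $8100$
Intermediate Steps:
$V{\left(K \right)} = 5$
$\left(V{\left(z \right)} + 85\right)^{2} = \left(5 + 85\right)^{2} = 90^{2} = 8100$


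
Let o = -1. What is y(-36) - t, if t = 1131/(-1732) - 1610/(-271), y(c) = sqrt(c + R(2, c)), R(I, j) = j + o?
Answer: -2482019/469372 + I*sqrt(73) ≈ -5.288 + 8.544*I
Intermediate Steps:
R(I, j) = -1 + j (R(I, j) = j - 1 = -1 + j)
y(c) = sqrt(-1 + 2*c) (y(c) = sqrt(c + (-1 + c)) = sqrt(-1 + 2*c))
t = 2482019/469372 (t = 1131*(-1/1732) - 1610*(-1/271) = -1131/1732 + 1610/271 = 2482019/469372 ≈ 5.2880)
y(-36) - t = sqrt(-1 + 2*(-36)) - 1*2482019/469372 = sqrt(-1 - 72) - 2482019/469372 = sqrt(-73) - 2482019/469372 = I*sqrt(73) - 2482019/469372 = -2482019/469372 + I*sqrt(73)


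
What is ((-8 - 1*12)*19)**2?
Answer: 144400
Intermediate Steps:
((-8 - 1*12)*19)**2 = ((-8 - 12)*19)**2 = (-20*19)**2 = (-380)**2 = 144400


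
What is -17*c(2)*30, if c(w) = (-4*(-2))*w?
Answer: -8160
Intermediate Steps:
c(w) = 8*w
-17*c(2)*30 = -136*2*30 = -17*16*30 = -272*30 = -8160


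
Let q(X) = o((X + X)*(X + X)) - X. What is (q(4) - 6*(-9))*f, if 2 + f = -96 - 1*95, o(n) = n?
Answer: -22002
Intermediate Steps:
q(X) = -X + 4*X² (q(X) = (X + X)*(X + X) - X = (2*X)*(2*X) - X = 4*X² - X = -X + 4*X²)
f = -193 (f = -2 + (-96 - 1*95) = -2 + (-96 - 95) = -2 - 191 = -193)
(q(4) - 6*(-9))*f = (4*(-1 + 4*4) - 6*(-9))*(-193) = (4*(-1 + 16) + 54)*(-193) = (4*15 + 54)*(-193) = (60 + 54)*(-193) = 114*(-193) = -22002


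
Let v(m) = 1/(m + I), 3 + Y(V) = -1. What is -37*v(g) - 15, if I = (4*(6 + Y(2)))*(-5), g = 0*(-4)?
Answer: -563/40 ≈ -14.075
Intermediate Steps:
g = 0
Y(V) = -4 (Y(V) = -3 - 1 = -4)
I = -40 (I = (4*(6 - 4))*(-5) = (4*2)*(-5) = 8*(-5) = -40)
v(m) = 1/(-40 + m) (v(m) = 1/(m - 40) = 1/(-40 + m))
-37*v(g) - 15 = -37/(-40 + 0) - 15 = -37/(-40) - 15 = -37*(-1/40) - 15 = 37/40 - 15 = -563/40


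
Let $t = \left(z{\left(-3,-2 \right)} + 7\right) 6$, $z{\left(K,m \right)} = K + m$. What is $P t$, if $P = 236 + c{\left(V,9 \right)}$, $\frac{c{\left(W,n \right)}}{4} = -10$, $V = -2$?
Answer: $2352$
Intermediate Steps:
$c{\left(W,n \right)} = -40$ ($c{\left(W,n \right)} = 4 \left(-10\right) = -40$)
$t = 12$ ($t = \left(\left(-3 - 2\right) + 7\right) 6 = \left(-5 + 7\right) 6 = 2 \cdot 6 = 12$)
$P = 196$ ($P = 236 - 40 = 196$)
$P t = 196 \cdot 12 = 2352$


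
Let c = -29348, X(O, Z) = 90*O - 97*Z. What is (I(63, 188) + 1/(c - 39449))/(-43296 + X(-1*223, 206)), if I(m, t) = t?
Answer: -12933835/5734092356 ≈ -0.0022556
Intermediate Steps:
X(O, Z) = -97*Z + 90*O
(I(63, 188) + 1/(c - 39449))/(-43296 + X(-1*223, 206)) = (188 + 1/(-29348 - 39449))/(-43296 + (-97*206 + 90*(-1*223))) = (188 + 1/(-68797))/(-43296 + (-19982 + 90*(-223))) = (188 - 1/68797)/(-43296 + (-19982 - 20070)) = 12933835/(68797*(-43296 - 40052)) = (12933835/68797)/(-83348) = (12933835/68797)*(-1/83348) = -12933835/5734092356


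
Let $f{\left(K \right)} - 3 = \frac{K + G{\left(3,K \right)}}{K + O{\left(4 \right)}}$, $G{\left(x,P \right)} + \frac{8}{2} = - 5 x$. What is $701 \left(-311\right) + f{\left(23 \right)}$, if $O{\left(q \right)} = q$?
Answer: $- \frac{5886212}{27} \approx -2.1801 \cdot 10^{5}$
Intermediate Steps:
$G{\left(x,P \right)} = -4 - 5 x$
$f{\left(K \right)} = 3 + \frac{-19 + K}{4 + K}$ ($f{\left(K \right)} = 3 + \frac{K - 19}{K + 4} = 3 + \frac{K - 19}{4 + K} = 3 + \frac{-19 + K}{4 + K}$)
$701 \left(-311\right) + f{\left(23 \right)} = 701 \left(-311\right) + \frac{-7 + 4 \cdot 23}{4 + 23} = -218011 + \frac{-7 + 92}{27} = -218011 + \frac{1}{27} \cdot 85 = -218011 + \frac{85}{27} = - \frac{5886212}{27}$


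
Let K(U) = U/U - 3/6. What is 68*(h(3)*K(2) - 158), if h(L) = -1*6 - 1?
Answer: -10982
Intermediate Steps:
K(U) = ½ (K(U) = 1 - 3*⅙ = 1 - ½ = ½)
h(L) = -7 (h(L) = -6 - 1 = -7)
68*(h(3)*K(2) - 158) = 68*(-7*½ - 158) = 68*(-7/2 - 158) = 68*(-323/2) = -10982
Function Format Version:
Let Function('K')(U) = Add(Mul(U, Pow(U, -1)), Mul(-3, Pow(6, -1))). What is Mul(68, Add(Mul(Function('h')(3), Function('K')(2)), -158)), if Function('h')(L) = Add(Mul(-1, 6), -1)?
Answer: -10982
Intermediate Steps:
Function('K')(U) = Rational(1, 2) (Function('K')(U) = Add(1, Mul(-3, Rational(1, 6))) = Add(1, Rational(-1, 2)) = Rational(1, 2))
Function('h')(L) = -7 (Function('h')(L) = Add(-6, -1) = -7)
Mul(68, Add(Mul(Function('h')(3), Function('K')(2)), -158)) = Mul(68, Add(Mul(-7, Rational(1, 2)), -158)) = Mul(68, Add(Rational(-7, 2), -158)) = Mul(68, Rational(-323, 2)) = -10982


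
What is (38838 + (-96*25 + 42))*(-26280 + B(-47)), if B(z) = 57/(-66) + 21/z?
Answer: -495669720000/517 ≈ -9.5874e+8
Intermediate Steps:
B(z) = -19/22 + 21/z (B(z) = 57*(-1/66) + 21/z = -19/22 + 21/z)
(38838 + (-96*25 + 42))*(-26280 + B(-47)) = (38838 + (-96*25 + 42))*(-26280 + (-19/22 + 21/(-47))) = (38838 + (-2400 + 42))*(-26280 + (-19/22 + 21*(-1/47))) = (38838 - 2358)*(-26280 + (-19/22 - 21/47)) = 36480*(-26280 - 1355/1034) = 36480*(-27174875/1034) = -495669720000/517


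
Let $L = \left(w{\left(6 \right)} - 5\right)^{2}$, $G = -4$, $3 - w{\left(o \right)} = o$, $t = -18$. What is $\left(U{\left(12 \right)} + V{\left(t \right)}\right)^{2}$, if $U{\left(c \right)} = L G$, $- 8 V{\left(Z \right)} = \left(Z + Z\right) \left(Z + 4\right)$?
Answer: $101761$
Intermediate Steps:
$w{\left(o \right)} = 3 - o$
$V{\left(Z \right)} = - \frac{Z \left(4 + Z\right)}{4}$ ($V{\left(Z \right)} = - \frac{\left(Z + Z\right) \left(Z + 4\right)}{8} = - \frac{2 Z \left(4 + Z\right)}{8} = - \frac{Z \left(4 + Z\right)}{4}$)
$L = 64$ ($L = \left(\left(3 - 6\right) - 5\right)^{2} = \left(-3 - 5\right)^{2} = \left(-8\right)^{2} = 64$)
$U{\left(c \right)} = -256$ ($U{\left(c \right)} = 64 \left(-4\right) = -256$)
$\left(U{\left(12 \right)} + V{\left(t \right)}\right)^{2} = \left(-256 - - \frac{9 \left(4 - 18\right)}{2}\right)^{2} = \left(-256 - \left(- \frac{9}{2}\right) \left(-14\right)\right)^{2} = \left(-256 - 63\right)^{2} = \left(-319\right)^{2} = 101761$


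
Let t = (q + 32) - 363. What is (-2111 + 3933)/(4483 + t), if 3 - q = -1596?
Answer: 1822/5751 ≈ 0.31681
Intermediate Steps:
q = 1599 (q = 3 - 1*(-1596) = 3 + 1596 = 1599)
t = 1268 (t = (1599 + 32) - 363 = 1631 - 363 = 1268)
(-2111 + 3933)/(4483 + t) = (-2111 + 3933)/(4483 + 1268) = 1822/5751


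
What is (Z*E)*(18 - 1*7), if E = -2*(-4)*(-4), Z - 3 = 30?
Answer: -11616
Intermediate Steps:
Z = 33 (Z = 3 + 30 = 33)
E = -32 (E = 8*(-4) = -32)
(Z*E)*(18 - 1*7) = (33*(-32))*(18 - 1*7) = -1056*(18 - 7) = -1056*11 = -11616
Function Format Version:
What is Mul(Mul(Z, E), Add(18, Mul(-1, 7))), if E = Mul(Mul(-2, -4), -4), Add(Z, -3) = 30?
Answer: -11616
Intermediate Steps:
Z = 33 (Z = Add(3, 30) = 33)
E = -32 (E = Mul(8, -4) = -32)
Mul(Mul(Z, E), Add(18, Mul(-1, 7))) = Mul(Mul(33, -32), Add(18, Mul(-1, 7))) = Mul(-1056, Add(18, -7)) = Mul(-1056, 11) = -11616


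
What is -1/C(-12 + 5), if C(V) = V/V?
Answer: -1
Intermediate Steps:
C(V) = 1
-1/C(-12 + 5) = -1/1 = -1*1 = -1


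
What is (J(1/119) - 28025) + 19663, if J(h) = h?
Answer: -995077/119 ≈ -8362.0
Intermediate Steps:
(J(1/119) - 28025) + 19663 = (1/119 - 28025) + 19663 = -3334974/119 + 19663 = -995077/119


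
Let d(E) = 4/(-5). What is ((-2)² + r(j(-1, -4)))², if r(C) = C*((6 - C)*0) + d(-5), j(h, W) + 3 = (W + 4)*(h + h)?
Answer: 256/25 ≈ 10.240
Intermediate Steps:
d(E) = -⅘ (d(E) = 4*(-⅕) = -⅘)
j(h, W) = -3 + 2*h*(4 + W) (j(h, W) = -3 + (W + 4)*(h + h) = -3 + (4 + W)*(2*h) = -3 + 2*h*(4 + W))
r(C) = -⅘ (r(C) = C*((6 - C)*0) - ⅘ = C*0 - ⅘ = 0 - ⅘ = -⅘)
((-2)² + r(j(-1, -4)))² = ((-2)² - ⅘)² = (4 - ⅘)² = (16/5)² = 256/25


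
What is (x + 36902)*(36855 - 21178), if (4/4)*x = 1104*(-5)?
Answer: 491975614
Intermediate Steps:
x = -5520 (x = 1104*(-5) = -5520)
(x + 36902)*(36855 - 21178) = (-5520 + 36902)*(36855 - 21178) = 31382*15677 = 491975614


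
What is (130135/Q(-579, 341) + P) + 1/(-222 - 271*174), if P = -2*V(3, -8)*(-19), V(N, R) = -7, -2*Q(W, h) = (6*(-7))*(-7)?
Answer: -381798679/331632 ≈ -1151.3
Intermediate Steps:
Q(W, h) = -147 (Q(W, h) = -6*(-7)*(-7)/2 = -(-21)*(-7) = -½*294 = -147)
P = -266 (P = -2*(-7)*(-19) = 14*(-19) = -266)
(130135/Q(-579, 341) + P) + 1/(-222 - 271*174) = (130135/(-147) - 266) + 1/(-222 - 271*174) = (130135*(-1/147) - 266) + 1/(-222 - 47154) = (-130135/147 - 266) + 1/(-47376) = -169237/147 - 1/47376 = -381798679/331632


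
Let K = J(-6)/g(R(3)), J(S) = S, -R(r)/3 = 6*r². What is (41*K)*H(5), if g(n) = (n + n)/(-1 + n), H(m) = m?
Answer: -33415/54 ≈ -618.80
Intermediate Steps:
R(r) = -18*r²
g(n) = 2*n/(-1 + n) (g(n) = (2*n)/(-1 + n) = 2*n/(-1 + n))
K = -163/54 (K = -6/(2*(-18*3²)/(-1 - 18*3²)) = -6/(2*(-18*9)/(-1 - 18*9)) = -6/(2*(-162)/(-1 - 162)) = -6/(2*(-162)/(-163)) = -6/(2*(-162)*(-1/163)) = -6/324/163 = -6*163/324 = -163/54 ≈ -3.0185)
(41*K)*H(5) = (41*(-163/54))*5 = -6683/54*5 = -33415/54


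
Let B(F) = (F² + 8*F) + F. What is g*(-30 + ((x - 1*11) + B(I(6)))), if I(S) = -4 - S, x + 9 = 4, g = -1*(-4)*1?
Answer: -144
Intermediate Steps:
g = 4 (g = 4*1 = 4)
x = -5 (x = -9 + 4 = -5)
B(F) = F² + 9*F
g*(-30 + ((x - 1*11) + B(I(6)))) = 4*(-30 + ((-5 - 1*11) + (-4 - 1*6)*(9 + (-4 - 1*6)))) = 4*(-30 + ((-5 - 11) + (-4 - 6)*(9 + (-4 - 6)))) = 4*(-30 + (-16 - 10*(9 - 10))) = 4*(-30 + (-16 - 10*(-1))) = 4*(-30 + (-16 + 10)) = 4*(-30 - 6) = 4*(-36) = -144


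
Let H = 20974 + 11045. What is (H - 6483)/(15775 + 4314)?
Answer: 25536/20089 ≈ 1.2711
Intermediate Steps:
H = 32019
(H - 6483)/(15775 + 4314) = (32019 - 6483)/(15775 + 4314) = 25536/20089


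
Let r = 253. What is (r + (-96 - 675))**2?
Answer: 268324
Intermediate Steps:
(r + (-96 - 675))**2 = (253 + (-96 - 675))**2 = (253 - 771)**2 = (-518)**2 = 268324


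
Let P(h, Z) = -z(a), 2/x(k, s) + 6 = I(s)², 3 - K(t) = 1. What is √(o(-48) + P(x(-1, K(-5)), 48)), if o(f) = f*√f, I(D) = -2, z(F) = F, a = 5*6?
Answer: √(-30 - 192*I*√3) ≈ 12.327 - 13.489*I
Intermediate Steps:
a = 30
K(t) = 2 (K(t) = 3 - 1*1 = 3 - 1 = 2)
o(f) = f^(3/2)
x(k, s) = -1 (x(k, s) = 2/(-6 + (-2)²) = 2/(-6 + 4) = 2/(-2) = 2*(-½) = -1)
P(h, Z) = -30 (P(h, Z) = -1*30 = -30)
√(o(-48) + P(x(-1, K(-5)), 48)) = √((-48)^(3/2) - 30) = √(-192*I*√3 - 30) = √(-30 - 192*I*√3)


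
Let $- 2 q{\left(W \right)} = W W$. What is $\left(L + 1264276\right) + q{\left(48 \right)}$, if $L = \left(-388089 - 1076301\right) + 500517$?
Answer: $299251$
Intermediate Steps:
$L = -963873$ ($L = -1464390 + 500517 = -963873$)
$q{\left(W \right)} = - \frac{W^{2}}{2}$ ($q{\left(W \right)} = - \frac{W W}{2} = - \frac{W^{2}}{2}$)
$\left(L + 1264276\right) + q{\left(48 \right)} = \left(-963873 + 1264276\right) - \frac{48^{2}}{2} = 300403 - 1152 = 299251$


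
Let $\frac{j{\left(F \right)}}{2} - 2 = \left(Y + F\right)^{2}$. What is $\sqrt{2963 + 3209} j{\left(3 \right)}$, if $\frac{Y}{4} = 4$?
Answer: $1452 \sqrt{1543} \approx 57036.0$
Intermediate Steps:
$Y = 16$ ($Y = 4 \cdot 4 = 16$)
$j{\left(F \right)} = 4 + 2 \left(16 + F\right)^{2}$
$\sqrt{2963 + 3209} j{\left(3 \right)} = \sqrt{2963 + 3209} \left(4 + 2 \left(16 + 3\right)^{2}\right) = \sqrt{6172} \left(4 + 2 \cdot 19^{2}\right) = 2 \sqrt{1543} \left(4 + 2 \cdot 361\right) = 2 \sqrt{1543} \left(4 + 722\right) = 2 \sqrt{1543} \cdot 726 = 1452 \sqrt{1543}$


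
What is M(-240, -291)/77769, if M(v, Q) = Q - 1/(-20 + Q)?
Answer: -90500/24186159 ≈ -0.0037418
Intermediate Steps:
M(-240, -291)/77769 = ((-1 + (-291)**2 - 20*(-291))/(-20 - 291))/77769 = ((-1 + 84681 + 5820)/(-311))*(1/77769) = -1/311*90500*(1/77769) = -90500/311*1/77769 = -90500/24186159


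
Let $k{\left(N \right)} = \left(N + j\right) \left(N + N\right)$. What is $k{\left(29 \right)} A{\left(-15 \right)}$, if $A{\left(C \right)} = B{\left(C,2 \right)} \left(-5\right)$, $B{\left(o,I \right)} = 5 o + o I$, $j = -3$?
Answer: $791700$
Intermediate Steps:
$B{\left(o,I \right)} = 5 o + I o$
$k{\left(N \right)} = 2 N \left(-3 + N\right)$ ($k{\left(N \right)} = \left(N - 3\right) \left(N + N\right) = \left(-3 + N\right) 2 N = 2 N \left(-3 + N\right)$)
$A{\left(C \right)} = - 35 C$ ($A{\left(C \right)} = C \left(5 + 2\right) \left(-5\right) = C 7 \left(-5\right) = 7 C \left(-5\right) = - 35 C$)
$k{\left(29 \right)} A{\left(-15 \right)} = 2 \cdot 29 \left(-3 + 29\right) \left(\left(-35\right) \left(-15\right)\right) = 2 \cdot 29 \cdot 26 \cdot 525 = 1508 \cdot 525 = 791700$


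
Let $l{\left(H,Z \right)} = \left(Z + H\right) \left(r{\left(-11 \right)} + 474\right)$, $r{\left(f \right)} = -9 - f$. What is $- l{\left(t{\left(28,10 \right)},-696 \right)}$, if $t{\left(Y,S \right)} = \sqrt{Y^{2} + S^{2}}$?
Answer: $331296 - 952 \sqrt{221} \approx 3.1714 \cdot 10^{5}$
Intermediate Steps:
$t{\left(Y,S \right)} = \sqrt{S^{2} + Y^{2}}$
$l{\left(H,Z \right)} = 476 H + 476 Z$ ($l{\left(H,Z \right)} = \left(Z + H\right) \left(\left(-9 - -11\right) + 474\right) = \left(H + Z\right) \left(\left(-9 + 11\right) + 474\right) = \left(H + Z\right) \left(2 + 474\right) = \left(H + Z\right) 476 = 476 H + 476 Z$)
$- l{\left(t{\left(28,10 \right)},-696 \right)} = - (476 \sqrt{10^{2} + 28^{2}} + 476 \left(-696\right)) = - (476 \sqrt{100 + 784} - 331296) = - (476 \sqrt{884} - 331296) = - (476 \cdot 2 \sqrt{221} - 331296) = - (952 \sqrt{221} - 331296) = - (-331296 + 952 \sqrt{221}) = 331296 - 952 \sqrt{221}$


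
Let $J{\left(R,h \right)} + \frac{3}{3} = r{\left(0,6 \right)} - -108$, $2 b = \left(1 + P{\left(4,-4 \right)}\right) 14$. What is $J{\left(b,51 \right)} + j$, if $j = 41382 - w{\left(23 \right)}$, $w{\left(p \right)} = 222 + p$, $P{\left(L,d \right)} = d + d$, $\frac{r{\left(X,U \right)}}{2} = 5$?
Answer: $41254$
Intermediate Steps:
$r{\left(X,U \right)} = 10$ ($r{\left(X,U \right)} = 2 \cdot 5 = 10$)
$P{\left(L,d \right)} = 2 d$
$b = -49$ ($b = \frac{\left(1 + 2 \left(-4\right)\right) 14}{2} = \frac{\left(1 - 8\right) 14}{2} = \frac{\left(-7\right) 14}{2} = \frac{1}{2} \left(-98\right) = -49$)
$J{\left(R,h \right)} = 117$ ($J{\left(R,h \right)} = -1 + \left(10 - -108\right) = -1 + \left(10 + 108\right) = -1 + 118 = 117$)
$j = 41137$ ($j = 41382 - \left(222 + 23\right) = 41382 - 245 = 41137$)
$J{\left(b,51 \right)} + j = 117 + 41137 = 41254$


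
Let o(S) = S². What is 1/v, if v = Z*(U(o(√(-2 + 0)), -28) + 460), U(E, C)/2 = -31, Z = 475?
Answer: 1/189050 ≈ 5.2896e-6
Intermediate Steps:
U(E, C) = -62 (U(E, C) = 2*(-31) = -62)
v = 189050 (v = 475*(-62 + 460) = 475*398 = 189050)
1/v = 1/189050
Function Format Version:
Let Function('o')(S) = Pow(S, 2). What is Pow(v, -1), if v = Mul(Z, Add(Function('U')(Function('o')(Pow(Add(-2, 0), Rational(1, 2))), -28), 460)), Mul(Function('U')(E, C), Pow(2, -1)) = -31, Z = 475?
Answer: Rational(1, 189050) ≈ 5.2896e-6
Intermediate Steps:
Function('U')(E, C) = -62 (Function('U')(E, C) = Mul(2, -31) = -62)
v = 189050 (v = Mul(475, Add(-62, 460)) = Mul(475, 398) = 189050)
Pow(v, -1) = Pow(189050, -1) = Rational(1, 189050)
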